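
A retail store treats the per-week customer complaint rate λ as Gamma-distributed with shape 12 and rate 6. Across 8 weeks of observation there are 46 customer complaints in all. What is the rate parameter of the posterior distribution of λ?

14

Total count 46 over total exposure 8 weeks.
Posterior: α' = 12 + 46 = 58, β' = 6 + 8 = 14.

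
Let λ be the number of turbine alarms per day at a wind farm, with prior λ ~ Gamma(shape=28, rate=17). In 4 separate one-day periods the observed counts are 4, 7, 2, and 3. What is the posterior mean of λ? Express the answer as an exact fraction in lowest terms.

44/21

Total count: 4 + 7 + 2 + 3 = 16.
Total exposure: 4 days.
By Gamma–Poisson conjugacy, the posterior is Gamma(α + Σx, β + Σt) = Gamma(28 + 16, 17 + 4) = Gamma(44, 21).
Posterior mean = α'/β' = 44/21.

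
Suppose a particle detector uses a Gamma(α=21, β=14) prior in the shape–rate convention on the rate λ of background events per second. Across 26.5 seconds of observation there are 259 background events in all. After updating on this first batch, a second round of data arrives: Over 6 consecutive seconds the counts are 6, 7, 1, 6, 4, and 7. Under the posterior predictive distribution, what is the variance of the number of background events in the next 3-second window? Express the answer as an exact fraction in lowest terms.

20526/961

Total count 259 over total exposure 26.5 seconds.
After the first batch: Gamma(21 + 259, 14 + 26.5) = Gamma(280, 81/2).
Total count: 6 + 7 + 1 + 6 + 4 + 7 = 31.
Total exposure: 6 seconds.
After the second batch: Gamma(280 + 31, 81/2 + 6) = Gamma(311, 93/2).
The posterior predictive for a window of length T is Negative Binomial with variance T·α'·(β'+T)/β'² = 3·311·(99/2)/(8649/4) = 20526/961.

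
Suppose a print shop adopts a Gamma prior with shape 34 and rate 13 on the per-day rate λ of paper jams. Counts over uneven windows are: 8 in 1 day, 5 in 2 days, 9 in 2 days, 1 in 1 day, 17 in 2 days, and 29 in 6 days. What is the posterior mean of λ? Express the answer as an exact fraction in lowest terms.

103/27

Total count: 8 + 5 + 9 + 1 + 17 + 29 = 69.
Total exposure: 1 + 2 + 2 + 1 + 2 + 6 = 14 days.
The Gamma prior is conjugate for the Poisson rate, so λ | data ~ Gamma(34+69, 13+14) = Gamma(103, 27).
Posterior mean = α'/β' = 103/27.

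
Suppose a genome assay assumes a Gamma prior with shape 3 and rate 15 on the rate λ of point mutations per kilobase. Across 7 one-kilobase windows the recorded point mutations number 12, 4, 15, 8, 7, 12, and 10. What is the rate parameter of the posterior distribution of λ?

Total count: 12 + 4 + 15 + 8 + 7 + 12 + 10 = 68.
Total exposure: 7 kilobases.
The Gamma prior is conjugate for the Poisson rate, so λ | data ~ Gamma(3+68, 15+7) = Gamma(71, 22).

22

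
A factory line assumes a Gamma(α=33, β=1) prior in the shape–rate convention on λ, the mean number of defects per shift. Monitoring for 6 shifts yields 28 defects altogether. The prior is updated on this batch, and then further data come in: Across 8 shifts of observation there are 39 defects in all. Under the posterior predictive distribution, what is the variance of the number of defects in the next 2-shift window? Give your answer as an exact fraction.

136/9

Total count 28 over total exposure 6 shifts.
After the first batch: Gamma(33 + 28, 1 + 6) = Gamma(61, 7).
Total count 39 over total exposure 8 shifts.
After the second batch: Gamma(61 + 39, 7 + 8) = Gamma(100, 15).
The posterior predictive for a window of length T is Negative Binomial with variance T·α'·(β'+T)/β'² = 2·100·17/225 = 136/9.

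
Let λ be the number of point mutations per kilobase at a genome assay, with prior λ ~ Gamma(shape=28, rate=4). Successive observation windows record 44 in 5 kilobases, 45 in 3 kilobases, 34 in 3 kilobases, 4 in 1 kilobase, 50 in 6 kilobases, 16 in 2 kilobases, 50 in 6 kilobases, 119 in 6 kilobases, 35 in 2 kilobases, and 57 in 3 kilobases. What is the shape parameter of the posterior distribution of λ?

482

Total count: 44 + 45 + 34 + 4 + 50 + 16 + 50 + 119 + 35 + 57 = 454.
Total exposure: 5 + 3 + 3 + 1 + 6 + 2 + 6 + 6 + 2 + 3 = 37 kilobases.
The Gamma prior is conjugate for the Poisson rate, so λ | data ~ Gamma(28+454, 4+37) = Gamma(482, 41).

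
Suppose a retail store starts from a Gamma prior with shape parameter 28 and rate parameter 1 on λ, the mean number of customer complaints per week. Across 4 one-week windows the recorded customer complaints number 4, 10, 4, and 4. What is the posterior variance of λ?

Total count: 4 + 10 + 4 + 4 = 22.
Total exposure: 4 weeks.
Gamma(α, β) with Poisson data over total exposure Σt gives posterior Gamma(α+Σx, β+Σt) = Gamma(50, 5).
Posterior variance = α'/β'² = 50/25 = 2.

2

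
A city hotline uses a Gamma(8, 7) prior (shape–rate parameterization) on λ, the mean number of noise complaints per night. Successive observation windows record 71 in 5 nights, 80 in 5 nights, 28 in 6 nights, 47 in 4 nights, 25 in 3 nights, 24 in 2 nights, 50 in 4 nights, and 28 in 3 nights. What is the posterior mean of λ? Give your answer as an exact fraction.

Total count: 71 + 80 + 28 + 47 + 25 + 24 + 50 + 28 = 353.
Total exposure: 5 + 5 + 6 + 4 + 3 + 2 + 4 + 3 = 32 nights.
The Gamma prior is conjugate for the Poisson rate, so λ | data ~ Gamma(8+353, 7+32) = Gamma(361, 39).
Posterior mean = α'/β' = 361/39.

361/39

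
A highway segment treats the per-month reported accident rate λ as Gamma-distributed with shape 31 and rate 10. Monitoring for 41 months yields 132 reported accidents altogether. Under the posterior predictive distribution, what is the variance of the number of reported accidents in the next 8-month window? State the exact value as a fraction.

76936/2601

Total count 132 over total exposure 41 months.
Posterior: α' = 31 + 132 = 163, β' = 10 + 41 = 51.
The posterior predictive for a window of length T is Negative Binomial with variance T·α'·(β'+T)/β'² = 8·163·59/2601 = 76936/2601.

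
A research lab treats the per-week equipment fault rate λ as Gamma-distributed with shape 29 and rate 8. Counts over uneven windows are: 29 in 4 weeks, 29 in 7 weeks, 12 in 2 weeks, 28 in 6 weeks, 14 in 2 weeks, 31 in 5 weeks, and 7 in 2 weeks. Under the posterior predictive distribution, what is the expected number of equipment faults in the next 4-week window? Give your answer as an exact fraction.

Total count: 29 + 29 + 12 + 28 + 14 + 31 + 7 = 150.
Total exposure: 4 + 7 + 2 + 6 + 2 + 5 + 2 = 28 weeks.
Posterior: α' = 29 + 150 = 179, β' = 8 + 28 = 36.
Predictive mean over a 4-week window = T·E[λ|data] = 4·179/36 = 179/9.

179/9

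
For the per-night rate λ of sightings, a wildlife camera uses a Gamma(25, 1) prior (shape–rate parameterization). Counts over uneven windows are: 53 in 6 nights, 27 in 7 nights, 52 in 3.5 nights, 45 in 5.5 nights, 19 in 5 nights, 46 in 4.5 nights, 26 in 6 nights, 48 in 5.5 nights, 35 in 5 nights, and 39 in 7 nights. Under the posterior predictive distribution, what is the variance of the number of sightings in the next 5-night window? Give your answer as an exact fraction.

126575/3136

Total count: 53 + 27 + 52 + 45 + 19 + 46 + 26 + 48 + 35 + 39 = 390.
Total exposure: 6 + 7 + 3.5 + 5.5 + 5 + 4.5 + 6 + 5.5 + 5 + 7 = 55 nights.
Posterior: α' = 25 + 390 = 415, β' = 1 + 55 = 56.
The posterior predictive for a window of length T is Negative Binomial with variance T·α'·(β'+T)/β'² = 5·415·61/3136 = 126575/3136.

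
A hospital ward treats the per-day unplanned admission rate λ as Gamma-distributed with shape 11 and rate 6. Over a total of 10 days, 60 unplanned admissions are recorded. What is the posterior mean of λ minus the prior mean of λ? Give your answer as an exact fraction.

125/48

Total count 60 over total exposure 10 days.
Posterior: α' = 11 + 60 = 71, β' = 6 + 10 = 16.
Posterior mean = 71/16 = 71/16; prior mean = 11/6 = 11/6. Difference = 71/16 − 11/6 = 125/48.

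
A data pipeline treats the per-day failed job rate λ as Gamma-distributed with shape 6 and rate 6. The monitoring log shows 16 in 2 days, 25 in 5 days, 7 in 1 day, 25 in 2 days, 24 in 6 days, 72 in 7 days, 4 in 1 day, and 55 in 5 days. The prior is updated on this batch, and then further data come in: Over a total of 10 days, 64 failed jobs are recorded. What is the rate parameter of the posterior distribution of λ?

Total count: 16 + 25 + 7 + 25 + 24 + 72 + 4 + 55 = 228.
Total exposure: 2 + 5 + 1 + 2 + 6 + 7 + 1 + 5 = 29 days.
After the first batch: Gamma(6 + 228, 6 + 29) = Gamma(234, 35).
Total count 64 over total exposure 10 days.
After the second batch: Gamma(234 + 64, 35 + 10) = Gamma(298, 45).

45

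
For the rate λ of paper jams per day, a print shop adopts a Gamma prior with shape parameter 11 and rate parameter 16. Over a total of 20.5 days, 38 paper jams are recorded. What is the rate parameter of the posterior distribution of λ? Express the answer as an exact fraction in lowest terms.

Total count 38 over total exposure 20.5 days.
Posterior: α' = 11 + 38 = 49, β' = 16 + 20.5 = 73/2.

73/2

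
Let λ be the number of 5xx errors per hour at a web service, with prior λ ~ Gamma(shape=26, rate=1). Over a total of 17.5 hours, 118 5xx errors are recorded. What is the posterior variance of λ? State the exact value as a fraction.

Total count 118 over total exposure 17.5 hours.
Gamma(α, β) with Poisson data over total exposure Σt gives posterior Gamma(α+Σx, β+Σt) = Gamma(144, 37/2).
Posterior variance = α'/β'² = 144/(1369/4) = 576/1369.

576/1369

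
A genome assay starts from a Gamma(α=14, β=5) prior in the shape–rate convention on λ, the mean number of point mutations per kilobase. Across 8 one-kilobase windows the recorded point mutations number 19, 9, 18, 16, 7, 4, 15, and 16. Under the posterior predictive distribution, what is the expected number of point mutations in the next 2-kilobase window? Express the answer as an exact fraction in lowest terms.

236/13

Total count: 19 + 9 + 18 + 16 + 7 + 4 + 15 + 16 = 104.
Total exposure: 8 kilobases.
The Gamma prior is conjugate for the Poisson rate, so λ | data ~ Gamma(14+104, 5+8) = Gamma(118, 13).
Predictive mean over a 2-kilobase window = T·E[λ|data] = 2·118/13 = 236/13.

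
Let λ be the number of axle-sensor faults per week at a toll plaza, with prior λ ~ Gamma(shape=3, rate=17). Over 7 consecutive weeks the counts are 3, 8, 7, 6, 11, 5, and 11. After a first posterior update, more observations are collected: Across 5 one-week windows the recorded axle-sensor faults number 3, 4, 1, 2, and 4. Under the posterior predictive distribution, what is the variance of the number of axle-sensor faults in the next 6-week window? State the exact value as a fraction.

Total count: 3 + 8 + 7 + 6 + 11 + 5 + 11 = 51.
Total exposure: 7 weeks.
After the first batch: Gamma(3 + 51, 17 + 7) = Gamma(54, 24).
Total count: 3 + 4 + 1 + 2 + 4 = 14.
Total exposure: 5 weeks.
After the second batch: Gamma(54 + 14, 24 + 5) = Gamma(68, 29).
The posterior predictive for a window of length T is Negative Binomial with variance T·α'·(β'+T)/β'² = 6·68·35/841 = 14280/841.

14280/841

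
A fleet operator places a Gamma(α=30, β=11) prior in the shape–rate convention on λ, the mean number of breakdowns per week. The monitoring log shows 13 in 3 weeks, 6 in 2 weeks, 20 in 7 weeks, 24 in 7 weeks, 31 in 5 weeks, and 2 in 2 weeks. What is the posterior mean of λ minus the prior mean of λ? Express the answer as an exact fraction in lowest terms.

276/407

Total count: 13 + 6 + 20 + 24 + 31 + 2 = 96.
Total exposure: 3 + 2 + 7 + 7 + 5 + 2 = 26 weeks.
Posterior: α' = 30 + 96 = 126, β' = 11 + 26 = 37.
Posterior mean = 126/37 = 126/37; prior mean = 30/11 = 30/11. Difference = 126/37 − 30/11 = 276/407.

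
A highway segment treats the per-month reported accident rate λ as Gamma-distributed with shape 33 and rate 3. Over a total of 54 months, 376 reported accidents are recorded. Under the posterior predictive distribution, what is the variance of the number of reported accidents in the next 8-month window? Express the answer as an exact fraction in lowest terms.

Total count 376 over total exposure 54 months.
Gamma(α, β) with Poisson data over total exposure Σt gives posterior Gamma(α+Σx, β+Σt) = Gamma(409, 57).
The posterior predictive for a window of length T is Negative Binomial with variance T·α'·(β'+T)/β'² = 8·409·65/3249 = 212680/3249.

212680/3249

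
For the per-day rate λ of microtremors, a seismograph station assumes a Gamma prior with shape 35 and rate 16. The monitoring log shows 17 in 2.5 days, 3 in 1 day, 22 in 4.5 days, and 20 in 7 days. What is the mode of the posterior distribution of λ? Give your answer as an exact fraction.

96/31

Total count: 17 + 3 + 22 + 20 = 62.
Total exposure: 2.5 + 1 + 4.5 + 7 = 15 days.
By Gamma–Poisson conjugacy, the posterior is Gamma(α + Σx, β + Σt) = Gamma(35 + 62, 16 + 15) = Gamma(97, 31).
Posterior mode = (α'−1)/β' = 96/31.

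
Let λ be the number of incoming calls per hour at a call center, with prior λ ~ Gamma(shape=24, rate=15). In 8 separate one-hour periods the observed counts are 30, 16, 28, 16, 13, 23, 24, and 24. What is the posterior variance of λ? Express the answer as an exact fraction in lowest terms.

Total count: 30 + 16 + 28 + 16 + 13 + 23 + 24 + 24 = 174.
Total exposure: 8 hours.
The Gamma prior is conjugate for the Poisson rate, so λ | data ~ Gamma(24+174, 15+8) = Gamma(198, 23).
Posterior variance = α'/β'² = 198/529.

198/529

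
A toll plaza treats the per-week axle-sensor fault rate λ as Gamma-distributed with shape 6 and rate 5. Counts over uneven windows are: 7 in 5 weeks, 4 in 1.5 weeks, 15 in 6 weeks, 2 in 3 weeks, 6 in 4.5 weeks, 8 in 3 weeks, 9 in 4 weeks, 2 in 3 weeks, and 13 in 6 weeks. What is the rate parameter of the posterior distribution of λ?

41

Total count: 7 + 4 + 15 + 2 + 6 + 8 + 9 + 2 + 13 = 66.
Total exposure: 5 + 1.5 + 6 + 3 + 4.5 + 3 + 4 + 3 + 6 = 36 weeks.
Gamma(α, β) with Poisson data over total exposure Σt gives posterior Gamma(α+Σx, β+Σt) = Gamma(72, 41).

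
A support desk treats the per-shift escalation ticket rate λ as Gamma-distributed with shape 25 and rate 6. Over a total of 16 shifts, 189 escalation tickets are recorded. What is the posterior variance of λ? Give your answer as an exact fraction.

107/242

Total count 189 over total exposure 16 shifts.
The Gamma prior is conjugate for the Poisson rate, so λ | data ~ Gamma(25+189, 6+16) = Gamma(214, 22).
Posterior variance = α'/β'² = 214/484 = 107/242.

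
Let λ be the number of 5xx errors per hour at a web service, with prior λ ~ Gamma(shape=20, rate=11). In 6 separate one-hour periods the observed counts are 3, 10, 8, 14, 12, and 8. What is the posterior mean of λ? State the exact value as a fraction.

75/17

Total count: 3 + 10 + 8 + 14 + 12 + 8 = 55.
Total exposure: 6 hours.
By Gamma–Poisson conjugacy, the posterior is Gamma(α + Σx, β + Σt) = Gamma(20 + 55, 11 + 6) = Gamma(75, 17).
Posterior mean = α'/β' = 75/17.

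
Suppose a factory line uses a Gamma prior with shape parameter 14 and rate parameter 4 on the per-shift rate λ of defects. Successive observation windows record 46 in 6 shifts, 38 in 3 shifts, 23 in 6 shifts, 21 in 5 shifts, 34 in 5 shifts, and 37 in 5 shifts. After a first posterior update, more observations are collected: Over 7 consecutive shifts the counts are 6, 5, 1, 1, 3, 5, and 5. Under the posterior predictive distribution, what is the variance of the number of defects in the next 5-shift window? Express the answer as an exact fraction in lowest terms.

54970/1681

Total count: 46 + 38 + 23 + 21 + 34 + 37 = 199.
Total exposure: 6 + 3 + 6 + 5 + 5 + 5 = 30 shifts.
After the first batch: Gamma(14 + 199, 4 + 30) = Gamma(213, 34).
Total count: 6 + 5 + 1 + 1 + 3 + 5 + 5 = 26.
Total exposure: 7 shifts.
After the second batch: Gamma(213 + 26, 34 + 7) = Gamma(239, 41).
The posterior predictive for a window of length T is Negative Binomial with variance T·α'·(β'+T)/β'² = 5·239·46/1681 = 54970/1681.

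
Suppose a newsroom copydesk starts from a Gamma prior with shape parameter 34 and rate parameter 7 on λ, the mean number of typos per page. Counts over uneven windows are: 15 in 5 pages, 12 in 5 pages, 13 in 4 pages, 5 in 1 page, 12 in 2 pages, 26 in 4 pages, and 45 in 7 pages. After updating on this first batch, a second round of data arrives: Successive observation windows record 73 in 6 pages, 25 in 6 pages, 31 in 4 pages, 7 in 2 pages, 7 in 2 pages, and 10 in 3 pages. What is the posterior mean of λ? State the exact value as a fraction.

315/58

Total count: 15 + 12 + 13 + 5 + 12 + 26 + 45 = 128.
Total exposure: 5 + 5 + 4 + 1 + 2 + 4 + 7 = 28 pages.
After the first batch: Gamma(34 + 128, 7 + 28) = Gamma(162, 35).
Total count: 73 + 25 + 31 + 7 + 7 + 10 = 153.
Total exposure: 6 + 6 + 4 + 2 + 2 + 3 = 23 pages.
After the second batch: Gamma(162 + 153, 35 + 23) = Gamma(315, 58).
Posterior mean = α'/β' = 315/58.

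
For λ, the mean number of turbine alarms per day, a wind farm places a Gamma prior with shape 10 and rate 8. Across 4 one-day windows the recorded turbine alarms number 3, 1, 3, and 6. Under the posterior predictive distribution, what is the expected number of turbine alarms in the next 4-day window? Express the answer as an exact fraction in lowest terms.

Total count: 3 + 1 + 3 + 6 = 13.
Total exposure: 4 days.
By Gamma–Poisson conjugacy, the posterior is Gamma(α + Σx, β + Σt) = Gamma(10 + 13, 8 + 4) = Gamma(23, 12).
Predictive mean over a 4-day window = T·E[λ|data] = 4·23/12 = 23/3.

23/3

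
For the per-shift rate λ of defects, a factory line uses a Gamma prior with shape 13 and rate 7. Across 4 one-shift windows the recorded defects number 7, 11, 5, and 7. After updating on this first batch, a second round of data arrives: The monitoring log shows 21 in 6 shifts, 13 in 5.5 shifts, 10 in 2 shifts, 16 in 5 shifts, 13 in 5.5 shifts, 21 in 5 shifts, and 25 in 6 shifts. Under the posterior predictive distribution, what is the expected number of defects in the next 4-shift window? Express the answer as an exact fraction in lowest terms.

324/23

Total count: 7 + 11 + 5 + 7 = 30.
Total exposure: 4 shifts.
After the first batch: Gamma(13 + 30, 7 + 4) = Gamma(43, 11).
Total count: 21 + 13 + 10 + 16 + 13 + 21 + 25 = 119.
Total exposure: 6 + 5.5 + 2 + 5 + 5.5 + 5 + 6 = 35 shifts.
After the second batch: Gamma(43 + 119, 11 + 35) = Gamma(162, 46).
Predictive mean over a 4-shift window = T·E[λ|data] = 4·162/46 = 324/23.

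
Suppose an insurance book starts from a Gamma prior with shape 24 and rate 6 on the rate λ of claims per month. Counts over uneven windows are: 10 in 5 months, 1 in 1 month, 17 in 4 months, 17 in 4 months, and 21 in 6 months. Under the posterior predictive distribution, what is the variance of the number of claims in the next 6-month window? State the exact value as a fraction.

4320/169

Total count: 10 + 1 + 17 + 17 + 21 = 66.
Total exposure: 5 + 1 + 4 + 4 + 6 = 20 months.
By Gamma–Poisson conjugacy, the posterior is Gamma(α + Σx, β + Σt) = Gamma(24 + 66, 6 + 20) = Gamma(90, 26).
The posterior predictive for a window of length T is Negative Binomial with variance T·α'·(β'+T)/β'² = 6·90·32/676 = 4320/169.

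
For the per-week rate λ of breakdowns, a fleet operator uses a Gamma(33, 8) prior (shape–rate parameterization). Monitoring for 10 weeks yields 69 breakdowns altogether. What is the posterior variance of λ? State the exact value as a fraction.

Total count 69 over total exposure 10 weeks.
The Gamma prior is conjugate for the Poisson rate, so λ | data ~ Gamma(33+69, 8+10) = Gamma(102, 18).
Posterior variance = α'/β'² = 102/324 = 17/54.

17/54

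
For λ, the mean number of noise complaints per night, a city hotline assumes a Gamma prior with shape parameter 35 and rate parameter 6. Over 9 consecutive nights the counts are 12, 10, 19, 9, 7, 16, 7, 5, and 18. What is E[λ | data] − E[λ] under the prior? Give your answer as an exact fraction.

101/30

Total count: 12 + 10 + 19 + 9 + 7 + 16 + 7 + 5 + 18 = 103.
Total exposure: 9 nights.
By Gamma–Poisson conjugacy, the posterior is Gamma(α + Σx, β + Σt) = Gamma(35 + 103, 6 + 9) = Gamma(138, 15).
Posterior mean = 138/15 = 46/5; prior mean = 35/6 = 35/6. Difference = 46/5 − 35/6 = 101/30.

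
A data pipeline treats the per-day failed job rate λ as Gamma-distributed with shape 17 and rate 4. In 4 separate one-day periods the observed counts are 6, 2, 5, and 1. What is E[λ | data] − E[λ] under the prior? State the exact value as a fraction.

-3/8

Total count: 6 + 2 + 5 + 1 = 14.
Total exposure: 4 days.
Gamma(α, β) with Poisson data over total exposure Σt gives posterior Gamma(α+Σx, β+Σt) = Gamma(31, 8).
Posterior mean = 31/8 = 31/8; prior mean = 17/4 = 17/4. Difference = 31/8 − 17/4 = -3/8.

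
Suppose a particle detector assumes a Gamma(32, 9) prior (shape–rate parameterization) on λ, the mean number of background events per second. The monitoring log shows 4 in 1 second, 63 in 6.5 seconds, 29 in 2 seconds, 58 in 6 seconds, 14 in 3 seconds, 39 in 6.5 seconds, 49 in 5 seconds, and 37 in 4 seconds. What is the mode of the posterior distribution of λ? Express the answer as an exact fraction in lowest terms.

324/43

Total count: 4 + 63 + 29 + 58 + 14 + 39 + 49 + 37 = 293.
Total exposure: 1 + 6.5 + 2 + 6 + 3 + 6.5 + 5 + 4 = 34 seconds.
By Gamma–Poisson conjugacy, the posterior is Gamma(α + Σx, β + Σt) = Gamma(32 + 293, 9 + 34) = Gamma(325, 43).
Posterior mode = (α'−1)/β' = 324/43.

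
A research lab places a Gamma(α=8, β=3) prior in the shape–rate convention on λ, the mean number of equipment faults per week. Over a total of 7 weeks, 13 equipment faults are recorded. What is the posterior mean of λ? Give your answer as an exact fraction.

21/10

Total count 13 over total exposure 7 weeks.
Gamma(α, β) with Poisson data over total exposure Σt gives posterior Gamma(α+Σx, β+Σt) = Gamma(21, 10).
Posterior mean = α'/β' = 21/10.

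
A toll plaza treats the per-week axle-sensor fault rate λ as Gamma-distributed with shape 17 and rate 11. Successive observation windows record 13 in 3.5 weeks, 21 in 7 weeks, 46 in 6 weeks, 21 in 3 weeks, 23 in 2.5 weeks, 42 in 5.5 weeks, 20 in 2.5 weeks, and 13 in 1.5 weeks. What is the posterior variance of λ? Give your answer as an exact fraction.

Total count: 13 + 21 + 46 + 21 + 23 + 42 + 20 + 13 = 199.
Total exposure: 3.5 + 7 + 6 + 3 + 2.5 + 5.5 + 2.5 + 1.5 = 31.5 weeks.
The Gamma prior is conjugate for the Poisson rate, so λ | data ~ Gamma(17+199, 11+31.5) = Gamma(216, 85/2).
Posterior variance = α'/β'² = 216/(7225/4) = 864/7225.

864/7225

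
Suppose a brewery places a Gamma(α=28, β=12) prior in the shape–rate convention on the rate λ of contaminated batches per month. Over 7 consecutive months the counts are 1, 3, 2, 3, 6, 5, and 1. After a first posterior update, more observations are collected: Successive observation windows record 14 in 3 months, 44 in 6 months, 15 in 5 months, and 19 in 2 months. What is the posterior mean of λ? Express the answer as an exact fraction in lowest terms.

Total count: 1 + 3 + 2 + 3 + 6 + 5 + 1 = 21.
Total exposure: 7 months.
After the first batch: Gamma(28 + 21, 12 + 7) = Gamma(49, 19).
Total count: 14 + 44 + 15 + 19 = 92.
Total exposure: 3 + 6 + 5 + 2 = 16 months.
After the second batch: Gamma(49 + 92, 19 + 16) = Gamma(141, 35).
Posterior mean = α'/β' = 141/35.

141/35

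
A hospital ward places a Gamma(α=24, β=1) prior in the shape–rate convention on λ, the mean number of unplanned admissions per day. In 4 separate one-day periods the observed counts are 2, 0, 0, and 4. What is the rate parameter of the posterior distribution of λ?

5

Total count: 2 + 0 + 0 + 4 = 6.
Total exposure: 4 days.
Gamma(α, β) with Poisson data over total exposure Σt gives posterior Gamma(α+Σx, β+Σt) = Gamma(30, 5).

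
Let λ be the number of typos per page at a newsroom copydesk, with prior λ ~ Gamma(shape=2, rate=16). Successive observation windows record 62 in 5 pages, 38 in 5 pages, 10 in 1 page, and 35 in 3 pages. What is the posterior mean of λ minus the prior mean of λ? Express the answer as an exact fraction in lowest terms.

Total count: 62 + 38 + 10 + 35 = 145.
Total exposure: 5 + 5 + 1 + 3 = 14 pages.
The Gamma prior is conjugate for the Poisson rate, so λ | data ~ Gamma(2+145, 16+14) = Gamma(147, 30).
Posterior mean = 147/30 = 49/10; prior mean = 2/16 = 1/8. Difference = 49/10 − 1/8 = 191/40.

191/40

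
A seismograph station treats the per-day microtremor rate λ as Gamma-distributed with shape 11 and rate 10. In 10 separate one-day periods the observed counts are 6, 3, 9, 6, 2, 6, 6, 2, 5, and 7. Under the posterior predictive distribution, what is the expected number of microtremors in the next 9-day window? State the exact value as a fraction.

567/20

Total count: 6 + 3 + 9 + 6 + 2 + 6 + 6 + 2 + 5 + 7 = 52.
Total exposure: 10 days.
Gamma(α, β) with Poisson data over total exposure Σt gives posterior Gamma(α+Σx, β+Σt) = Gamma(63, 20).
Predictive mean over a 9-day window = T·E[λ|data] = 9·63/20 = 567/20.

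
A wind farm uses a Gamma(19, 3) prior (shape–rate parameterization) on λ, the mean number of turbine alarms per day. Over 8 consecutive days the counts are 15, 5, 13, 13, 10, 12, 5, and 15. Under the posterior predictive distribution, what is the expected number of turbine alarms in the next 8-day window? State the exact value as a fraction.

856/11

Total count: 15 + 5 + 13 + 13 + 10 + 12 + 5 + 15 = 88.
Total exposure: 8 days.
By Gamma–Poisson conjugacy, the posterior is Gamma(α + Σx, β + Σt) = Gamma(19 + 88, 3 + 8) = Gamma(107, 11).
Predictive mean over an 8-day window = T·E[λ|data] = 8·107/11 = 856/11.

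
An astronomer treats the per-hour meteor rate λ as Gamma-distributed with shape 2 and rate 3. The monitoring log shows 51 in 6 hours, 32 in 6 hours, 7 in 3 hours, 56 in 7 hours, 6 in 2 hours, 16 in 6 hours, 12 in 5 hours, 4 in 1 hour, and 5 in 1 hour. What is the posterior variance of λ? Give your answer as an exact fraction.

Total count: 51 + 32 + 7 + 56 + 6 + 16 + 12 + 4 + 5 = 189.
Total exposure: 6 + 6 + 3 + 7 + 2 + 6 + 5 + 1 + 1 = 37 hours.
Gamma(α, β) with Poisson data over total exposure Σt gives posterior Gamma(α+Σx, β+Σt) = Gamma(191, 40).
Posterior variance = α'/β'² = 191/1600.

191/1600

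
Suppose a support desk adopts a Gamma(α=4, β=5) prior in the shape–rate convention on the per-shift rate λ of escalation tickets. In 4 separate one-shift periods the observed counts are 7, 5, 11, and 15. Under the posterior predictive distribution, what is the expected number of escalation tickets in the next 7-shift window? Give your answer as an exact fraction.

98/3

Total count: 7 + 5 + 11 + 15 = 38.
Total exposure: 4 shifts.
Posterior: α' = 4 + 38 = 42, β' = 5 + 4 = 9.
Predictive mean over a 7-shift window = T·E[λ|data] = 7·42/9 = 98/3.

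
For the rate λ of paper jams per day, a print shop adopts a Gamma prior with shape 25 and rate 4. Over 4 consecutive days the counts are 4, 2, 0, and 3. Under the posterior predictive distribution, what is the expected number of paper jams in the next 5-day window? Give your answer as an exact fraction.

85/4

Total count: 4 + 2 + 0 + 3 = 9.
Total exposure: 4 days.
Posterior: α' = 25 + 9 = 34, β' = 4 + 4 = 8.
Predictive mean over a 5-day window = T·E[λ|data] = 5·34/8 = 85/4.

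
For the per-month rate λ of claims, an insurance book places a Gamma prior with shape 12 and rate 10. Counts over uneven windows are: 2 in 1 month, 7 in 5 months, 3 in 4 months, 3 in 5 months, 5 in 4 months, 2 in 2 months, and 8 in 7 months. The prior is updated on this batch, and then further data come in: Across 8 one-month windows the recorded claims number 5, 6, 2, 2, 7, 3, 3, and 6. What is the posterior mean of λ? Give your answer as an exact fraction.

38/23

Total count: 2 + 7 + 3 + 3 + 5 + 2 + 8 = 30.
Total exposure: 1 + 5 + 4 + 5 + 4 + 2 + 7 = 28 months.
After the first batch: Gamma(12 + 30, 10 + 28) = Gamma(42, 38).
Total count: 5 + 6 + 2 + 2 + 7 + 3 + 3 + 6 = 34.
Total exposure: 8 months.
After the second batch: Gamma(42 + 34, 38 + 8) = Gamma(76, 46).
Posterior mean = α'/β' = 76/46 = 38/23.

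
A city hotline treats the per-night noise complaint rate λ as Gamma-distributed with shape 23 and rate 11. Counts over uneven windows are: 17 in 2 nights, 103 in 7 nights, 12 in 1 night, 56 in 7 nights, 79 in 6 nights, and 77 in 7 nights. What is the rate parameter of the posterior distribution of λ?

41

Total count: 17 + 103 + 12 + 56 + 79 + 77 = 344.
Total exposure: 2 + 7 + 1 + 7 + 6 + 7 = 30 nights.
Gamma(α, β) with Poisson data over total exposure Σt gives posterior Gamma(α+Σx, β+Σt) = Gamma(367, 41).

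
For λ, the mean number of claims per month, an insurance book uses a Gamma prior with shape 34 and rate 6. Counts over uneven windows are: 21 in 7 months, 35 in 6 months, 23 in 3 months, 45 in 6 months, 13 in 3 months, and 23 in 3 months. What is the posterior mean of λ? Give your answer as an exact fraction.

97/17

Total count: 21 + 35 + 23 + 45 + 13 + 23 = 160.
Total exposure: 7 + 6 + 3 + 6 + 3 + 3 = 28 months.
The Gamma prior is conjugate for the Poisson rate, so λ | data ~ Gamma(34+160, 6+28) = Gamma(194, 34).
Posterior mean = α'/β' = 194/34 = 97/17.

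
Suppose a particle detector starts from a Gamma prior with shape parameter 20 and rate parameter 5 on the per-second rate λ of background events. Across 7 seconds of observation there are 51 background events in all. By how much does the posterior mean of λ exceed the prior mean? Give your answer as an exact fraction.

Total count 51 over total exposure 7 seconds.
Conjugate update: add total count to the shape and total exposure to the rate, giving Gamma(71, 12).
Posterior mean = 71/12 = 71/12; prior mean = 20/5 = 4. Difference = 71/12 − 4 = 23/12.

23/12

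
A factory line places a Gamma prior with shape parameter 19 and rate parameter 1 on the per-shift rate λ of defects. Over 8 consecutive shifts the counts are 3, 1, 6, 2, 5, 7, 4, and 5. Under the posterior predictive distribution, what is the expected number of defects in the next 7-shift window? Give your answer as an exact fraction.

364/9

Total count: 3 + 1 + 6 + 2 + 5 + 7 + 4 + 5 = 33.
Total exposure: 8 shifts.
Posterior: α' = 19 + 33 = 52, β' = 1 + 8 = 9.
Predictive mean over a 7-shift window = T·E[λ|data] = 7·52/9 = 364/9.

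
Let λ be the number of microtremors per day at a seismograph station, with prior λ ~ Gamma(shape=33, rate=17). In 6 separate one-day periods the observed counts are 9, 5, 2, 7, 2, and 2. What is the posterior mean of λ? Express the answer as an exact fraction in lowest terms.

Total count: 9 + 5 + 2 + 7 + 2 + 2 = 27.
Total exposure: 6 days.
The Gamma prior is conjugate for the Poisson rate, so λ | data ~ Gamma(33+27, 17+6) = Gamma(60, 23).
Posterior mean = α'/β' = 60/23.

60/23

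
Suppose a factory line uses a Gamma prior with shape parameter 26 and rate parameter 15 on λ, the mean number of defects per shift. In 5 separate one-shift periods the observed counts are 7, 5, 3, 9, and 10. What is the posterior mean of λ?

Total count: 7 + 5 + 3 + 9 + 10 = 34.
Total exposure: 5 shifts.
Posterior: α' = 26 + 34 = 60, β' = 15 + 5 = 20.
Posterior mean = α'/β' = 60/20 = 3.

3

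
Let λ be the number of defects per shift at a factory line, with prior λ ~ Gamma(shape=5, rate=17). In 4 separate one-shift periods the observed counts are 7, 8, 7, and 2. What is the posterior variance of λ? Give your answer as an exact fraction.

Total count: 7 + 8 + 7 + 2 = 24.
Total exposure: 4 shifts.
Posterior: α' = 5 + 24 = 29, β' = 17 + 4 = 21.
Posterior variance = α'/β'² = 29/441.

29/441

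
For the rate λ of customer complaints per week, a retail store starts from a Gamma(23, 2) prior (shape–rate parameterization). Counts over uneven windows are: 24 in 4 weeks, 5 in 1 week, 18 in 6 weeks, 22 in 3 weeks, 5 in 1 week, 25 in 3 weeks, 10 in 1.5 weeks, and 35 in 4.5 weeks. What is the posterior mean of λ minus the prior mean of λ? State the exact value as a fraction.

-66/13

Total count: 24 + 5 + 18 + 22 + 5 + 25 + 10 + 35 = 144.
Total exposure: 4 + 1 + 6 + 3 + 1 + 3 + 1.5 + 4.5 = 24 weeks.
Conjugate update: add total count to the shape and total exposure to the rate, giving Gamma(167, 26).
Posterior mean = 167/26 = 167/26; prior mean = 23/2 = 23/2. Difference = 167/26 − 23/2 = -66/13.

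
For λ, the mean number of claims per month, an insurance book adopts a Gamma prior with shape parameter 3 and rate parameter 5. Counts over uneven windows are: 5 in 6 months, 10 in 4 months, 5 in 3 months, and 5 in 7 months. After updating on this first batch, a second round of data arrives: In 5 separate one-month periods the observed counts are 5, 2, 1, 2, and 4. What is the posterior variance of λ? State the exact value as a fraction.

7/150

Total count: 5 + 10 + 5 + 5 = 25.
Total exposure: 6 + 4 + 3 + 7 = 20 months.
After the first batch: Gamma(3 + 25, 5 + 20) = Gamma(28, 25).
Total count: 5 + 2 + 1 + 2 + 4 = 14.
Total exposure: 5 months.
After the second batch: Gamma(28 + 14, 25 + 5) = Gamma(42, 30).
Posterior variance = α'/β'² = 42/900 = 7/150.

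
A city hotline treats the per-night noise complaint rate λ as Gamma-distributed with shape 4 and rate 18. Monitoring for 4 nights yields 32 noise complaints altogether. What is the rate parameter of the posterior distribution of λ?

Total count 32 over total exposure 4 nights.
By Gamma–Poisson conjugacy, the posterior is Gamma(α + Σx, β + Σt) = Gamma(4 + 32, 18 + 4) = Gamma(36, 22).

22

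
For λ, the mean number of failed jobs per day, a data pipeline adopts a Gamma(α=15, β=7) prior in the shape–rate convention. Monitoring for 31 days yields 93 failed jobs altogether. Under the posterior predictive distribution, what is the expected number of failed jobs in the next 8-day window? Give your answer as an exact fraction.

432/19

Total count 93 over total exposure 31 days.
Gamma(α, β) with Poisson data over total exposure Σt gives posterior Gamma(α+Σx, β+Σt) = Gamma(108, 38).
Predictive mean over an 8-day window = T·E[λ|data] = 8·108/38 = 432/19.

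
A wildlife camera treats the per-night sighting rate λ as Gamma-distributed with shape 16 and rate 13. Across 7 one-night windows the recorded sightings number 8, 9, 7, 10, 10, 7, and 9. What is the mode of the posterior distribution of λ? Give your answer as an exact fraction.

15/4

Total count: 8 + 9 + 7 + 10 + 10 + 7 + 9 = 60.
Total exposure: 7 nights.
Gamma(α, β) with Poisson data over total exposure Σt gives posterior Gamma(α+Σx, β+Σt) = Gamma(76, 20).
Posterior mode = (α'−1)/β' = 75/20 = 15/4.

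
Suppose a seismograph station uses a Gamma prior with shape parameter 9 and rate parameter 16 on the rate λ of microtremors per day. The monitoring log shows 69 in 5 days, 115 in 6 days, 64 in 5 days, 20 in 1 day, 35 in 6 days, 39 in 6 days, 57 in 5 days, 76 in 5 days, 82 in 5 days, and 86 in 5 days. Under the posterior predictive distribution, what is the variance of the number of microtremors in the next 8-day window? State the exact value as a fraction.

380768/4225

Total count: 69 + 115 + 64 + 20 + 35 + 39 + 57 + 76 + 82 + 86 = 643.
Total exposure: 5 + 6 + 5 + 1 + 6 + 6 + 5 + 5 + 5 + 5 = 49 days.
Gamma(α, β) with Poisson data over total exposure Σt gives posterior Gamma(α+Σx, β+Σt) = Gamma(652, 65).
The posterior predictive for a window of length T is Negative Binomial with variance T·α'·(β'+T)/β'² = 8·652·73/4225 = 380768/4225.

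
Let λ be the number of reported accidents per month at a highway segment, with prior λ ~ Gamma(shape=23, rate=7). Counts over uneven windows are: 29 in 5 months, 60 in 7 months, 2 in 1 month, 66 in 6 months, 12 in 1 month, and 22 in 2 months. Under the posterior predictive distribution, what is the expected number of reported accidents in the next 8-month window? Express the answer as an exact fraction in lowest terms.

1712/29

Total count: 29 + 60 + 2 + 66 + 12 + 22 = 191.
Total exposure: 5 + 7 + 1 + 6 + 1 + 2 = 22 months.
By Gamma–Poisson conjugacy, the posterior is Gamma(α + Σx, β + Σt) = Gamma(23 + 191, 7 + 22) = Gamma(214, 29).
Predictive mean over an 8-month window = T·E[λ|data] = 8·214/29 = 1712/29.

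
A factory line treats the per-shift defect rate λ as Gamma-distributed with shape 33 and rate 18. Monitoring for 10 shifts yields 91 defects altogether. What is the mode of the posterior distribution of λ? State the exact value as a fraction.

Total count 91 over total exposure 10 shifts.
Conjugate update: add total count to the shape and total exposure to the rate, giving Gamma(124, 28).
Posterior mode = (α'−1)/β' = 123/28.

123/28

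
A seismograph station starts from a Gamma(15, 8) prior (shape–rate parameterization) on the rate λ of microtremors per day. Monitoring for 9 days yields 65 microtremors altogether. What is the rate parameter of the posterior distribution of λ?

Total count 65 over total exposure 9 days.
Gamma(α, β) with Poisson data over total exposure Σt gives posterior Gamma(α+Σx, β+Σt) = Gamma(80, 17).

17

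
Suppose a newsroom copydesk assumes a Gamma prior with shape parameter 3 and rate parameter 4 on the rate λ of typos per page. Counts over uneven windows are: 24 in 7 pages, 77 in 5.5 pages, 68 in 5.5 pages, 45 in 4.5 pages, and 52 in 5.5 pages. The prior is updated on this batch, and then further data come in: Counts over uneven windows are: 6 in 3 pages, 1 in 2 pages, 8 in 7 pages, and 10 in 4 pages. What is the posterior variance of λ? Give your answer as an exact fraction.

49/384

Total count: 24 + 77 + 68 + 45 + 52 = 266.
Total exposure: 7 + 5.5 + 5.5 + 4.5 + 5.5 = 28 pages.
After the first batch: Gamma(3 + 266, 4 + 28) = Gamma(269, 32).
Total count: 6 + 1 + 8 + 10 = 25.
Total exposure: 3 + 2 + 7 + 4 = 16 pages.
After the second batch: Gamma(269 + 25, 32 + 16) = Gamma(294, 48).
Posterior variance = α'/β'² = 294/2304 = 49/384.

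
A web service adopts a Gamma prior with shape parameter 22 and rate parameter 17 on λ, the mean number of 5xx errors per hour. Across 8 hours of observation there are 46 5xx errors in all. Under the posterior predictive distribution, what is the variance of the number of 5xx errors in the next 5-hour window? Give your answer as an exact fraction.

408/25

Total count 46 over total exposure 8 hours.
By Gamma–Poisson conjugacy, the posterior is Gamma(α + Σx, β + Σt) = Gamma(22 + 46, 17 + 8) = Gamma(68, 25).
The posterior predictive for a window of length T is Negative Binomial with variance T·α'·(β'+T)/β'² = 5·68·30/625 = 408/25.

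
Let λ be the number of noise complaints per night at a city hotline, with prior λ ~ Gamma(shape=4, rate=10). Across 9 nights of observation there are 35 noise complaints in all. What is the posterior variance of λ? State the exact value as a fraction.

Total count 35 over total exposure 9 nights.
By Gamma–Poisson conjugacy, the posterior is Gamma(α + Σx, β + Σt) = Gamma(4 + 35, 10 + 9) = Gamma(39, 19).
Posterior variance = α'/β'² = 39/361.

39/361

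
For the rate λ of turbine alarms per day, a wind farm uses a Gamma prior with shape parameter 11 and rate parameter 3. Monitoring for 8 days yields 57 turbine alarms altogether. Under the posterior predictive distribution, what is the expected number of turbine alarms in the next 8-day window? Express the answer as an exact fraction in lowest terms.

544/11

Total count 57 over total exposure 8 days.
By Gamma–Poisson conjugacy, the posterior is Gamma(α + Σx, β + Σt) = Gamma(11 + 57, 3 + 8) = Gamma(68, 11).
Predictive mean over an 8-day window = T·E[λ|data] = 8·68/11 = 544/11.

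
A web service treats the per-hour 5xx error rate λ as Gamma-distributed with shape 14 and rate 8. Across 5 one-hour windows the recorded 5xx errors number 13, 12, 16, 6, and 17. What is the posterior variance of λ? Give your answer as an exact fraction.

Total count: 13 + 12 + 16 + 6 + 17 = 64.
Total exposure: 5 hours.
Posterior: α' = 14 + 64 = 78, β' = 8 + 5 = 13.
Posterior variance = α'/β'² = 78/169 = 6/13.

6/13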